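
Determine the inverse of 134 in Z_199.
150

gcd(134, 199) = 1, so the inverse exists.
Extended Euclidean algorithm on (199, 134):
199 = 1 × 134 + 65  ⟹  65 = (1)·199 + (-1)·134
134 = 2 × 65 + 4  ⟹  4 = (-2)·199 + (3)·134
65 = 16 × 4 + 1  ⟹  1 = (33)·199 + (-49)·134
So (-49)·134 ≡ 1 (mod 199), i.e. 134^(-1) ≡ -49 ≡ 150 (mod 199).
Check: 134 × 150 = 20100 ≡ 1 (mod 199)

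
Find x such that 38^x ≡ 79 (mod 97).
42

Baby-step giant-step with step n = ⌈√97⌉ = 10.
Baby steps 38^j mod 97 (j:value) for j=0..9: 0:1, 1:38, 2:86, 3:67, 4:24, 5:39, 6:27, 7:56, 8:91, 9:63.
Giant-step multiplier: 38^(-10) ≡ 38^(96-10) = 38^86 ≡ 25 (mod 97).
Giant steps γ_i = 79·25^i mod 97: γ_0=79, γ_1=35, γ_2=2, γ_3=50, γ_4=86 (in table at j=2).
x = i·n + j = 4·10 + 2 = 42.
Check: 38^42 ≡ 79 (mod 97).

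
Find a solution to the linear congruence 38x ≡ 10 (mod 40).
x ≡ 15 (mod 20)

gcd(38, 40) = 2, which divides 10, so solutions exist.
Divide through by 2: 19x ≡ 5 (mod 20).
Find 19^(-1) mod 20 by the extended Euclidean algorithm:
20 = 1 × 19 + 1  ⟹  1 = (1)·20 + (-1)·19
So (-1)·19 ≡ 1 (mod 20), i.e. 19^(-1) ≡ -1 ≡ 19 (mod 20).
x ≡ 19 × 5 = 95 ≡ 15 (mod 20).
Check: 38 × 15 = 570 ≡ 10 (mod 40).
x ≡ 15 (mod 20), giving 2 solutions mod 40.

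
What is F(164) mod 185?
33

Matrix identity: Q^n = [[F_(n+1), F_n], [F_n, F_(n-1)]] with Q = [[1,1],[1,0]].
n = 164 = 10100100₂. Square-and-multiply, entries mod 185:
Q^1 = [[1,1],[1,0]]
Q^2 = (Q^1)² = [[2,1],[1,1]]
Q^5 = (Q^2)²·Q = [[8,5],[5,3]]
Q^10 = (Q^5)² = [[89,55],[55,34]]
Q^20 = (Q^10)² = [[31,105],[105,111]]
Q^41 = (Q^20)²·Q = [[71,146],[146,110]]
Q^82 = (Q^41)² = [[87,156],[156,116]]
Q^164 = (Q^82)² = [[85,33],[33,52]]
F_164 mod 185 = Q^164[0][1] = 33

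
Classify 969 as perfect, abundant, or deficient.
deficient

Proper divisors of 969: sum = 1 + 3 + 17 + 19 + 51 + 57 + 323 = 471
Since 471 < 969, 969 is deficient.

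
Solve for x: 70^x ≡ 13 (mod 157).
26

Baby-step giant-step with step n = ⌈√157⌉ = 13.
Baby steps 70^j mod 157 (j:value) for j=0..12: 0:1, 1:70, 2:33, 3:112, 4:147, 5:85, 6:141, 7:136, 8:100, 9:92, 10:3, 11:53, 12:99.
Giant-step multiplier: 70^(-13) ≡ 70^(156-13) = 70^143 ≡ 50 (mod 157).
Giant steps γ_i = 13·50^i mod 157: γ_0=13, γ_1=22, γ_2=1 (in table at j=0).
x = i·n + j = 2·13 + 0 = 26.
Check: 70^26 ≡ 13 (mod 157).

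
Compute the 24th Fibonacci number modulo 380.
8

Matrix identity: Q^n = [[F_(n+1), F_n], [F_n, F_(n-1)]] with Q = [[1,1],[1,0]].
n = 24 = 11000₂. Square-and-multiply, entries mod 380:
Q^1 = [[1,1],[1,0]]
Q^3 = (Q^1)²·Q = [[3,2],[2,1]]
Q^6 = (Q^3)² = [[13,8],[8,5]]
Q^12 = (Q^6)² = [[233,144],[144,89]]
Q^24 = (Q^12)² = [[165,8],[8,157]]
F_24 mod 380 = Q^24[0][1] = 8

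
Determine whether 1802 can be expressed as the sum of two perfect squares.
11² + 41² (a=11, b=41)

Factorization: 1802 = 2 × 17 × 53
By Fermat: n is sum of two squares iff every prime p ≡ 3 (mod 4) appears to even power.
All primes ≡ 3 (mod 4) appear to even power.
Search a = 0, 1, 2, … for 1802 - a² a perfect square: first hit at a = 11: 1802 - 121 = 1681 = 41².
1802 = 11² + 41² = 121 + 1681 ✓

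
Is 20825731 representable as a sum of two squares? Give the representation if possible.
Not possible

Factorization: 20825731 = 17 × 107^3
By Fermat: n is sum of two squares iff every prime p ≡ 3 (mod 4) appears to even power.
Prime(s) ≡ 3 (mod 4) with odd exponent: [(107, 3)]
Therefore 20825731 cannot be expressed as a² + b².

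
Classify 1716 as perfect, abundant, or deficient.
abundant

Proper divisors of 1716: sum = 1 + 2 + 3 + 4 + 6 + 11 + 12 + 13 + ... + 286 + 429 + 572 + 858 (23 divisors) = 2988
Since 2988 > 1716, 1716 is abundant.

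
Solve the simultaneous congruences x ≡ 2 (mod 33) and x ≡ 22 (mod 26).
464

Using Chinese Remainder Theorem:
M = 33 × 26 = 858
M1 = 26, M2 = 33
y1 = 26^(-1) mod 33 = 14
y2 = 33^(-1) mod 26 = 15
x = (2×26×14 + 22×33×15) mod 858 = 464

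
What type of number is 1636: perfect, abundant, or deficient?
deficient

Proper divisors of 1636: sum = 1 + 2 + 4 + 409 + 818 = 1234
Since 1234 < 1636, 1636 is deficient.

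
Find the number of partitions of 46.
105558

p(n) counts ways to write n as a sum of positive integers (order ignored).
Euler's pentagonal recurrence: p(k) = p(k-1) + p(k-2) - p(k-5) - p(k-7) + p(k-12) + p(k-15) - ... (offsets j(3j∓1)/2, signs ++--, p(0)=1, p(<0)=0).
DP table for k = 0..45: p(0)=1, p(1)=1, p(2)=2, p(3)=3, p(4)=5, p(5)=7, p(6)=11, p(7)=15, p(8)=22, p(9)=30, p(10)=42, p(11)=56, p(12)=77, p(13)=101, p(14)=135, p(15)=176, p(16)=231, p(17)=297, p(18)=385, p(19)=490, p(20)=627, p(21)=792, p(22)=1002, p(23)=1255, p(24)=1575, p(25)=1958, p(26)=2436, p(27)=3010, p(28)=3718, p(29)=4565, p(30)=5604, p(31)=6842, p(32)=8349, p(33)=10143, p(34)=12310, p(35)=14883, p(36)=17977, p(37)=21637, p(38)=26015, p(39)=31185, p(40)=37338, p(41)=44583, p(42)=53174, p(43)=63261, p(44)=75175, p(45)=89134.
Final step: p(46) = p(45) + p(44) - p(41) - p(39) + p(34) + p(31) - p(24) - p(20) + p(11) + p(6)
= 89134 + 75175 - 44583 - 31185 + 12310 + 6842 - 1575 - 627 + 56 + 11
= 105558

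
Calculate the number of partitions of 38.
26015

p(n) counts ways to write n as a sum of positive integers (order ignored).
Euler's pentagonal recurrence: p(k) = p(k-1) + p(k-2) - p(k-5) - p(k-7) + p(k-12) + p(k-15) - ... (offsets j(3j∓1)/2, signs ++--, p(0)=1, p(<0)=0).
DP table for k = 0..37: p(0)=1, p(1)=1, p(2)=2, p(3)=3, p(4)=5, p(5)=7, p(6)=11, p(7)=15, p(8)=22, p(9)=30, p(10)=42, p(11)=56, p(12)=77, p(13)=101, p(14)=135, p(15)=176, p(16)=231, p(17)=297, p(18)=385, p(19)=490, p(20)=627, p(21)=792, p(22)=1002, p(23)=1255, p(24)=1575, p(25)=1958, p(26)=2436, p(27)=3010, p(28)=3718, p(29)=4565, p(30)=5604, p(31)=6842, p(32)=8349, p(33)=10143, p(34)=12310, p(35)=14883, p(36)=17977, p(37)=21637.
Final step: p(38) = p(37) + p(36) - p(33) - p(31) + p(26) + p(23) - p(16) - p(12) + p(3)
= 21637 + 17977 - 10143 - 6842 + 2436 + 1255 - 231 - 77 + 3
= 26015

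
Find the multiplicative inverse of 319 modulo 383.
377

gcd(319, 383) = 1, so the inverse exists.
Extended Euclidean algorithm on (383, 319):
383 = 1 × 319 + 64  ⟹  64 = (1)·383 + (-1)·319
319 = 4 × 64 + 63  ⟹  63 = (-4)·383 + (5)·319
64 = 1 × 63 + 1  ⟹  1 = (5)·383 + (-6)·319
So (-6)·319 ≡ 1 (mod 383), i.e. 319^(-1) ≡ -6 ≡ 377 (mod 383).
Check: 319 × 377 = 120263 ≡ 1 (mod 383)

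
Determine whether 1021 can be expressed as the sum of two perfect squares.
11² + 30² (a=11, b=30)

Factorization: 1021 = 1021
By Fermat: n is sum of two squares iff every prime p ≡ 3 (mod 4) appears to even power.
All primes ≡ 3 (mod 4) appear to even power.
Search a = 0, 1, 2, … for 1021 - a² a perfect square: first hit at a = 11: 1021 - 121 = 900 = 30².
1021 = 11² + 30² = 121 + 900 ✓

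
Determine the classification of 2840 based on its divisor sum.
abundant

Proper divisors of 2840: sum = 1 + 2 + 4 + 5 + 8 + 10 + 20 + 40 + 71 + 142 + 284 + 355 + 568 + 710 + 1420 = 3640
Since 3640 > 2840, 2840 is abundant.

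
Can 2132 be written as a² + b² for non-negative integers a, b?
4² + 46² (a=4, b=46)

Factorization: 2132 = 2^2 × 13 × 41
By Fermat: n is sum of two squares iff every prime p ≡ 3 (mod 4) appears to even power.
All primes ≡ 3 (mod 4) appear to even power.
Search a = 0, 1, 2, … for 2132 - a² a perfect square: first hit at a = 4: 2132 - 16 = 2116 = 46².
2132 = 4² + 46² = 16 + 2116 ✓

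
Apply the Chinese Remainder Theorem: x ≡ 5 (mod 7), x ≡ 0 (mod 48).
96

Using Chinese Remainder Theorem:
M = 7 × 48 = 336
M1 = 48, M2 = 7
y1 = 48^(-1) mod 7 = 6
y2 = 7^(-1) mod 48 = 7
x = (5×48×6 + 0×7×7) mod 336 = 96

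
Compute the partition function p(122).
2291320912

p(n) counts ways to write n as a sum of positive integers (order ignored).
Euler's pentagonal recurrence: p(k) = p(k-1) + p(k-2) - p(k-5) - p(k-7) + p(k-12) + p(k-15) - ... (offsets j(3j∓1)/2, signs ++--, p(0)=1, p(<0)=0).
DP table for k = 0..121: p(0)=1, p(1)=1, p(2)=2, p(3)=3, p(4)=5, p(5)=7, p(6)=11, p(7)=15, p(8)=22, p(9)=30, p(10)=42, p(11)=56, p(12)=77, p(13)=101, p(14)=135, p(15)=176, p(16)=231, p(17)=297, p(18)=385, p(19)=490, p(20)=627, p(21)=792, p(22)=1002, p(23)=1255, p(24)=1575, p(25)=1958, p(26)=2436, p(27)=3010, p(28)=3718, p(29)=4565, p(30)=5604, p(31)=6842, p(32)=8349, p(33)=10143, p(34)=12310, p(35)=14883, p(36)=17977, p(37)=21637, p(38)=26015, p(39)=31185, p(40)=37338, p(41)=44583, p(42)=53174, p(43)=63261, p(44)=75175, p(45)=89134, p(46)=105558, p(47)=124754, p(48)=147273, p(49)=173525, p(50)=204226, p(51)=239943, p(52)=281589, p(53)=329931, p(54)=386155, p(55)=451276, p(56)=526823, p(57)=614154, p(58)=715220, p(59)=831820, p(60)=966467, p(61)=1121505, p(62)=1300156, p(63)=1505499, p(64)=1741630, p(65)=2012558, p(66)=2323520, p(67)=2679689, p(68)=3087735, p(69)=3554345, p(70)=4087968, p(71)=4697205, p(72)=5392783, p(73)=6185689, p(74)=7089500, p(75)=8118264, p(76)=9289091, p(77)=10619863, p(78)=12132164, p(79)=13848650, p(80)=15796476, p(81)=18004327, p(82)=20506255, p(83)=23338469, p(84)=26543660, p(85)=30167357, p(86)=34262962, p(87)=38887673, p(88)=44108109, p(89)=49995925, p(90)=56634173, p(91)=64112359, p(92)=72533807, p(93)=82010177, p(94)=92669720, p(95)=104651419, p(96)=118114304, p(97)=133230930, p(98)=150198136, p(99)=169229875, p(100)=190569292, p(101)=214481126, p(102)=241265379, p(103)=271248950, p(104)=304801365, p(105)=342325709, p(106)=384276336, p(107)=431149389, p(108)=483502844, p(109)=541946240, p(110)=607163746, p(111)=679903203, p(112)=761002156, p(113)=851376628, p(114)=952050665, p(115)=1064144451, p(116)=1188908248, p(117)=1327710076, p(118)=1482074143, p(119)=1653668665, p(120)=1844349560, p(121)=2056148051.
Final step: p(122) = p(121) + p(120) - p(117) - p(115) + p(110) + p(107) - p(100) - p(96) + p(87) + p(82) - p(71) - p(65) + p(52) + p(45) - p(30) - p(22) + p(5)
= 2056148051 + 1844349560 - 1327710076 - 1064144451 + 607163746 + 431149389 - 190569292 - 118114304 + 38887673 + 20506255 - 4697205 - 2012558 + 281589 + 89134 - 5604 - 1002 + 7
= 2291320912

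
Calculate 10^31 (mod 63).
10

Repeated squaring. Binary of 31 = 11111.
10^1 ≡ 10 (mod 63); 10^2 ≡ 37 (mod 63); 10^4 ≡ 46 (mod 63); 10^8 ≡ 37 (mod 63); 10^16 ≡ 46 (mod 63)
10^31 = 10^1 × 10^2 × 10^4 × 10^8 × 10^16 ≡ 10 (mod 63)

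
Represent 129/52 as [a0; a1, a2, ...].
[2; 2, 12, 2]

Euclidean algorithm steps:
129 = 2 × 52 + 25
52 = 2 × 25 + 2
25 = 12 × 2 + 1
2 = 2 × 1 + 0
Continued fraction: [2; 2, 12, 2]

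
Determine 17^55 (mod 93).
68

Repeated squaring. Binary of 55 = 110111.
17^1 ≡ 17 (mod 93); 17^2 ≡ 10 (mod 93); 17^4 ≡ 7 (mod 93); 17^8 ≡ 49 (mod 93); 17^16 ≡ 76 (mod 93); 17^32 ≡ 10 (mod 93)
17^55 = 17^1 × 17^2 × 17^4 × 17^16 × 17^32 ≡ 68 (mod 93)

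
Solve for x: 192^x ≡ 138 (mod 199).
171

Baby-step giant-step with step n = ⌈√199⌉ = 15.
Baby steps 192^j mod 199 (j:value) for j=0..14: 0:1, 1:192, 2:49, 3:55, 4:13, 5:108, 6:40, 7:118, 8:169, 9:11, 10:122, 11:141, 12:8, 13:143, 14:193.
Giant-step multiplier: 192^(-15) ≡ 192^(198-15) = 192^183 ≡ 109 (mod 199).
Giant steps γ_i = 138·109^i mod 199: γ_0=138, γ_1=117, γ_2=17, γ_3=62, γ_4=191, γ_5=123, γ_6=74, γ_7=106, γ_8=12, γ_9=114, γ_10=88, γ_11=40 (in table at j=6).
x = i·n + j = 11·15 + 6 = 171.
Check: 192^171 ≡ 138 (mod 199).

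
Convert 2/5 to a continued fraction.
[0; 2, 2]

Euclidean algorithm steps:
2 = 0 × 5 + 2
5 = 2 × 2 + 1
2 = 2 × 1 + 0
Continued fraction: [0; 2, 2]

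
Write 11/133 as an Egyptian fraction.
1/13 + 1/173 + 1/299117

Greedy algorithm:
11/133: ceiling(133/11) = 13, use 1/13
10/1729: ceiling(1729/10) = 173, use 1/173
1/299117: ceiling(299117/1) = 299117, use 1/299117
Result: 11/133 = 1/13 + 1/173 + 1/299117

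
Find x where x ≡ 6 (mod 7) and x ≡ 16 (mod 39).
55

Using Chinese Remainder Theorem:
M = 7 × 39 = 273
M1 = 39, M2 = 7
y1 = 39^(-1) mod 7 = 2
y2 = 7^(-1) mod 39 = 28
x = (6×39×2 + 16×7×28) mod 273 = 55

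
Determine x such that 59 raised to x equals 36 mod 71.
68

Baby-step giant-step with step n = ⌈√71⌉ = 9.
Baby steps 59^j mod 71 (j:value) for j=0..8: 0:1, 1:59, 2:2, 3:47, 4:4, 5:23, 6:8, 7:46, 8:16.
Giant-step multiplier: 59^(-9) ≡ 59^(70-9) = 59^61 ≡ 44 (mod 71).
Giant steps γ_i = 36·44^i mod 71: γ_0=36, γ_1=22, γ_2=45, γ_3=63, γ_4=3, γ_5=61, γ_6=57, γ_7=23 (in table at j=5).
x = i·n + j = 7·9 + 5 = 68.
Check: 59^68 ≡ 36 (mod 71).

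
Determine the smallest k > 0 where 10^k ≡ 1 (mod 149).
148

149 is prime, so ord(10) divides φ(149) = 148.
Divisors of 148: 1, 2, 4, 37, 74, 148.
Repeated squaring: 10^1 ≡ 10, 10^2 ≡ 100, 10^4 ≡ 17, 10^8 ≡ 140, 10^16 ≡ 81, 10^32 ≡ 5, 10^64 ≡ 25, 10^128 ≡ 29 (mod 149).
Test 10^d mod 149 for each divisor d in increasing order:
10^1 ≡ 10
10^2 ≡ 100
10^4 ≡ 17
10^37 = 10^32·10^4·10^1 ≡ 105
10^74 = 10^64·10^8·10^2 ≡ 148
10^148 = 10^128·10^16·10^4 ≡ 1  ← first divisor giving 1
The order is 148.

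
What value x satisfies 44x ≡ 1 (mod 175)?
4

gcd(44, 175) = 1, so the inverse exists.
Extended Euclidean algorithm on (175, 44):
175 = 3 × 44 + 43  ⟹  43 = (1)·175 + (-3)·44
44 = 1 × 43 + 1  ⟹  1 = (-1)·175 + (4)·44
So (4)·44 ≡ 1 (mod 175), i.e. 44^(-1) ≡ 4 (mod 175).
Check: 44 × 4 = 176 ≡ 1 (mod 175)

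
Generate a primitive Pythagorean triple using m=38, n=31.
(483, 2356, 2405)

Euclid's formula: a = m² - n², b = 2mn, c = m² + n²
m = 38, n = 31
a = 38² - 31² = 1444 - 961 = 483
b = 2 × 38 × 31 = 2356
c = 38² + 31² = 1444 + 961 = 2405
Verification: 483² + 2356² = 233289 + 5550736 = 5784025 = 2405² ✓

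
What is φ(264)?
80

264 = 2^3 × 3 × 11
φ(n) = n × ∏(1 - 1/p) for each prime p dividing n
φ(264) = 264 × (1 - 1/2) × (1 - 1/3) × (1 - 1/11) = 80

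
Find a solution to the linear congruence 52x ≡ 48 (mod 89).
x ≡ 42 (mod 89)

gcd(52, 89) = 1, which divides 48, so solutions exist.
Find 52^(-1) mod 89 by the extended Euclidean algorithm:
89 = 1 × 52 + 37  ⟹  37 = (1)·89 + (-1)·52
52 = 1 × 37 + 15  ⟹  15 = (-1)·89 + (2)·52
37 = 2 × 15 + 7  ⟹  7 = (3)·89 + (-5)·52
15 = 2 × 7 + 1  ⟹  1 = (-7)·89 + (12)·52
So (12)·52 ≡ 1 (mod 89), i.e. 52^(-1) ≡ 12 (mod 89).
x ≡ 12 × 48 = 576 ≡ 42 (mod 89).
Check: 52 × 42 = 2184 ≡ 48 (mod 89).
Unique solution: x ≡ 42 (mod 89)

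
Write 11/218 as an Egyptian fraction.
1/20 + 1/2180

Greedy algorithm:
11/218: ceiling(218/11) = 20, use 1/20
1/2180: ceiling(2180/1) = 2180, use 1/2180
Result: 11/218 = 1/20 + 1/2180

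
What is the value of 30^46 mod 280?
240

Repeated squaring. Binary of 46 = 101110.
30^1 ≡ 30 (mod 280); 30^2 ≡ 60 (mod 280); 30^4 ≡ 240 (mod 280); 30^8 ≡ 200 (mod 280); 30^16 ≡ 240 (mod 280); 30^32 ≡ 200 (mod 280)
30^46 = 30^2 × 30^4 × 30^8 × 30^32 ≡ 240 (mod 280)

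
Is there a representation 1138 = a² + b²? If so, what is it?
7² + 33² (a=7, b=33)

Factorization: 1138 = 2 × 569
By Fermat: n is sum of two squares iff every prime p ≡ 3 (mod 4) appears to even power.
All primes ≡ 3 (mod 4) appear to even power.
Search a = 0, 1, 2, … for 1138 - a² a perfect square: first hit at a = 7: 1138 - 49 = 1089 = 33².
1138 = 7² + 33² = 49 + 1089 ✓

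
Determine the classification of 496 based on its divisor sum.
perfect

Proper divisors of 496: sum = 1 + 2 + 4 + 8 + 16 + 31 + 62 + 124 + 248 = 496
Since 496 = 496, 496 is perfect.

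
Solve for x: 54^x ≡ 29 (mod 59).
24

Baby-step giant-step with step n = ⌈√59⌉ = 8.
Baby steps 54^j mod 59 (j:value) for j=0..7: 0:1, 1:54, 2:25, 3:52, 4:35, 5:2, 6:49, 7:50.
Giant-step multiplier: 54^(-8) ≡ 54^(58-8) = 54^50 ≡ 21 (mod 59).
Giant steps γ_i = 29·21^i mod 59: γ_0=29, γ_1=19, γ_2=45, γ_3=1 (in table at j=0).
x = i·n + j = 3·8 + 0 = 24.
Check: 54^24 ≡ 29 (mod 59).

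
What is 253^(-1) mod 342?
73

gcd(253, 342) = 1, so the inverse exists.
Extended Euclidean algorithm on (342, 253):
342 = 1 × 253 + 89  ⟹  89 = (1)·342 + (-1)·253
253 = 2 × 89 + 75  ⟹  75 = (-2)·342 + (3)·253
89 = 1 × 75 + 14  ⟹  14 = (3)·342 + (-4)·253
75 = 5 × 14 + 5  ⟹  5 = (-17)·342 + (23)·253
14 = 2 × 5 + 4  ⟹  4 = (37)·342 + (-50)·253
5 = 1 × 4 + 1  ⟹  1 = (-54)·342 + (73)·253
So (73)·253 ≡ 1 (mod 342), i.e. 253^(-1) ≡ 73 (mod 342).
Check: 253 × 73 = 18469 ≡ 1 (mod 342)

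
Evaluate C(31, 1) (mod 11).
9

Using Lucas' theorem:
Write n=31 and k=1 in base 11:
n in base 11: [2, 9]
k in base 11: [0, 1]
C(31,1) mod 11 = ∏ C(n_i, k_i) mod 11
Digit binomials (mod 11): C(2,0) = 1; C(9,1) = 9
Product: 1 × 9 = 9 ≡ 9 (mod 11)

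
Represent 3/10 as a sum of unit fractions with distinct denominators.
1/4 + 1/20

Greedy algorithm:
3/10: ceiling(10/3) = 4, use 1/4
1/20: ceiling(20/1) = 20, use 1/20
Result: 3/10 = 1/4 + 1/20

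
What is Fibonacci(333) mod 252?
2

Matrix identity: Q^n = [[F_(n+1), F_n], [F_n, F_(n-1)]] with Q = [[1,1],[1,0]].
n = 333 = 101001101₂. Square-and-multiply, entries mod 252:
Q^1 = [[1,1],[1,0]]
Q^2 = (Q^1)² = [[2,1],[1,1]]
Q^5 = (Q^2)²·Q = [[8,5],[5,3]]
Q^10 = (Q^5)² = [[89,55],[55,34]]
Q^20 = (Q^10)² = [[110,213],[213,149]]
Q^41 = (Q^20)²·Q = [[244,13],[13,231]]
Q^83 = (Q^41)²·Q = [[108,233],[233,127]]
Q^166 = (Q^83)² = [[181,71],[71,110]]
Q^333 = (Q^166)²·Q = [[251,2],[2,249]]
F_333 mod 252 = Q^333[0][1] = 2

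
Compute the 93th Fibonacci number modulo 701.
601

Matrix identity: Q^n = [[F_(n+1), F_n], [F_n, F_(n-1)]] with Q = [[1,1],[1,0]].
n = 93 = 1011101₂. Square-and-multiply, entries mod 701:
Q^1 = [[1,1],[1,0]]
Q^2 = (Q^1)² = [[2,1],[1,1]]
Q^5 = (Q^2)²·Q = [[8,5],[5,3]]
Q^11 = (Q^5)²·Q = [[144,89],[89,55]]
Q^23 = (Q^11)²·Q = [[102,617],[617,186]]
Q^46 = (Q^23)² = [[636,343],[343,293]]
Q^93 = (Q^46)²·Q = [[293,601],[601,393]]
F_93 mod 701 = Q^93[0][1] = 601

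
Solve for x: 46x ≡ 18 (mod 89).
x ≡ 12 (mod 89)

gcd(46, 89) = 1, which divides 18, so solutions exist.
Find 46^(-1) mod 89 by the extended Euclidean algorithm:
89 = 1 × 46 + 43  ⟹  43 = (1)·89 + (-1)·46
46 = 1 × 43 + 3  ⟹  3 = (-1)·89 + (2)·46
43 = 14 × 3 + 1  ⟹  1 = (15)·89 + (-29)·46
So (-29)·46 ≡ 1 (mod 89), i.e. 46^(-1) ≡ -29 ≡ 60 (mod 89).
x ≡ 60 × 18 = 1080 ≡ 12 (mod 89).
Check: 46 × 12 = 552 ≡ 18 (mod 89).
Unique solution: x ≡ 12 (mod 89)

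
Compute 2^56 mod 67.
60

Repeated squaring. Binary of 56 = 111000.
2^1 ≡ 2 (mod 67); 2^2 ≡ 4 (mod 67); 2^4 ≡ 16 (mod 67); 2^8 ≡ 55 (mod 67); 2^16 ≡ 10 (mod 67); 2^32 ≡ 33 (mod 67)
2^56 = 2^8 × 2^16 × 2^32 ≡ 60 (mod 67)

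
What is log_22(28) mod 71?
59

Baby-step giant-step with step n = ⌈√71⌉ = 9.
Baby steps 22^j mod 71 (j:value) for j=0..8: 0:1, 1:22, 2:58, 3:69, 4:27, 5:26, 6:4, 7:17, 8:19.
Giant-step multiplier: 22^(-9) ≡ 22^(70-9) = 22^61 ≡ 62 (mod 71).
Giant steps γ_i = 28·62^i mod 71: γ_0=28, γ_1=32, γ_2=67, γ_3=36, γ_4=31, γ_5=5, γ_6=26 (in table at j=5).
x = i·n + j = 6·9 + 5 = 59.
Check: 22^59 ≡ 28 (mod 71).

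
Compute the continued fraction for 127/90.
[1; 2, 2, 3, 5]

Euclidean algorithm steps:
127 = 1 × 90 + 37
90 = 2 × 37 + 16
37 = 2 × 16 + 5
16 = 3 × 5 + 1
5 = 5 × 1 + 0
Continued fraction: [1; 2, 2, 3, 5]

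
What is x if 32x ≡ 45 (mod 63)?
x ≡ 27 (mod 63)

gcd(32, 63) = 1, which divides 45, so solutions exist.
Find 32^(-1) mod 63 by the extended Euclidean algorithm:
63 = 1 × 32 + 31  ⟹  31 = (1)·63 + (-1)·32
32 = 1 × 31 + 1  ⟹  1 = (-1)·63 + (2)·32
So (2)·32 ≡ 1 (mod 63), i.e. 32^(-1) ≡ 2 (mod 63).
x ≡ 2 × 45 = 90 ≡ 27 (mod 63).
Check: 32 × 27 = 864 ≡ 45 (mod 63).
Unique solution: x ≡ 27 (mod 63)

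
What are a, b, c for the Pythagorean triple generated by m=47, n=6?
(2173, 564, 2245)

Euclid's formula: a = m² - n², b = 2mn, c = m² + n²
m = 47, n = 6
a = 47² - 6² = 2209 - 36 = 2173
b = 2 × 47 × 6 = 564
c = 47² + 6² = 2209 + 36 = 2245
Verification: 2173² + 564² = 4721929 + 318096 = 5040025 = 2245² ✓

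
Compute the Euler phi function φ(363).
220

363 = 3 × 11^2
φ(n) = n × ∏(1 - 1/p) for each prime p dividing n
φ(363) = 363 × (1 - 1/3) × (1 - 1/11) = 220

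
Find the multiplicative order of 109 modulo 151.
150

151 is prime, so ord(109) divides φ(151) = 150.
Divisors of 150: 1, 2, 3, 5, 6, 10, 15, 25, 30, 50, 75, 150.
Repeated squaring: 109^1 ≡ 109, 109^2 ≡ 103, 109^4 ≡ 39, 109^8 ≡ 11, 109^16 ≡ 121, 109^32 ≡ 145, 109^64 ≡ 36, 109^128 ≡ 88 (mod 151).
Test 109^d mod 151 for each divisor d in increasing order:
109^1 ≡ 109
109^2 ≡ 103
109^3 = 109^2·109^1 ≡ 53
109^5 = 109^4·109^1 ≡ 23
109^6 = 109^4·109^2 ≡ 91
109^10 = 109^8·109^2 ≡ 76
109^15 = 109^8·109^4·109^2·109^1 ≡ 87
109^25 = 109^16·109^8·109^1 ≡ 119
109^30 = 109^16·109^8·109^4·109^2 ≡ 19
109^50 = 109^32·109^16·109^2 ≡ 118
109^75 = 109^64·109^8·109^2·109^1 ≡ 150
109^150 = 109^128·109^16·109^4·109^2 ≡ 1  ← first divisor giving 1
The order is 150.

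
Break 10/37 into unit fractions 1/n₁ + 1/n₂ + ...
1/4 + 1/50 + 1/3700

Greedy algorithm:
10/37: ceiling(37/10) = 4, use 1/4
3/148: ceiling(148/3) = 50, use 1/50
1/3700: ceiling(3700/1) = 3700, use 1/3700
Result: 10/37 = 1/4 + 1/50 + 1/3700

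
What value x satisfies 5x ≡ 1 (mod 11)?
9

gcd(5, 11) = 1, so the inverse exists.
Extended Euclidean algorithm on (11, 5):
11 = 2 × 5 + 1  ⟹  1 = (1)·11 + (-2)·5
So (-2)·5 ≡ 1 (mod 11), i.e. 5^(-1) ≡ -2 ≡ 9 (mod 11).
Check: 5 × 9 = 45 ≡ 1 (mod 11)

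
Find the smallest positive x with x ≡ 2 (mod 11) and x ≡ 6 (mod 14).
90

Using Chinese Remainder Theorem:
M = 11 × 14 = 154
M1 = 14, M2 = 11
y1 = 14^(-1) mod 11 = 4
y2 = 11^(-1) mod 14 = 9
x = (2×14×4 + 6×11×9) mod 154 = 90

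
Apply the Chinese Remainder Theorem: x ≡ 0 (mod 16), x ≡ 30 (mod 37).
400

Using Chinese Remainder Theorem:
M = 16 × 37 = 592
M1 = 37, M2 = 16
y1 = 37^(-1) mod 16 = 13
y2 = 16^(-1) mod 37 = 7
x = (0×37×13 + 30×16×7) mod 592 = 400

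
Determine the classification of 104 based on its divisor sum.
abundant

Proper divisors of 104: sum = 1 + 2 + 4 + 8 + 13 + 26 + 52 = 106
Since 106 > 104, 104 is abundant.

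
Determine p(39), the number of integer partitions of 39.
31185

p(n) counts ways to write n as a sum of positive integers (order ignored).
Euler's pentagonal recurrence: p(k) = p(k-1) + p(k-2) - p(k-5) - p(k-7) + p(k-12) + p(k-15) - ... (offsets j(3j∓1)/2, signs ++--, p(0)=1, p(<0)=0).
DP table for k = 0..38: p(0)=1, p(1)=1, p(2)=2, p(3)=3, p(4)=5, p(5)=7, p(6)=11, p(7)=15, p(8)=22, p(9)=30, p(10)=42, p(11)=56, p(12)=77, p(13)=101, p(14)=135, p(15)=176, p(16)=231, p(17)=297, p(18)=385, p(19)=490, p(20)=627, p(21)=792, p(22)=1002, p(23)=1255, p(24)=1575, p(25)=1958, p(26)=2436, p(27)=3010, p(28)=3718, p(29)=4565, p(30)=5604, p(31)=6842, p(32)=8349, p(33)=10143, p(34)=12310, p(35)=14883, p(36)=17977, p(37)=21637, p(38)=26015.
Final step: p(39) = p(38) + p(37) - p(34) - p(32) + p(27) + p(24) - p(17) - p(13) + p(4)
= 26015 + 21637 - 12310 - 8349 + 3010 + 1575 - 297 - 101 + 5
= 31185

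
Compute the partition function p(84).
26543660

p(n) counts ways to write n as a sum of positive integers (order ignored).
Euler's pentagonal recurrence: p(k) = p(k-1) + p(k-2) - p(k-5) - p(k-7) + p(k-12) + p(k-15) - ... (offsets j(3j∓1)/2, signs ++--, p(0)=1, p(<0)=0).
DP table for k = 0..83: p(0)=1, p(1)=1, p(2)=2, p(3)=3, p(4)=5, p(5)=7, p(6)=11, p(7)=15, p(8)=22, p(9)=30, p(10)=42, p(11)=56, p(12)=77, p(13)=101, p(14)=135, p(15)=176, p(16)=231, p(17)=297, p(18)=385, p(19)=490, p(20)=627, p(21)=792, p(22)=1002, p(23)=1255, p(24)=1575, p(25)=1958, p(26)=2436, p(27)=3010, p(28)=3718, p(29)=4565, p(30)=5604, p(31)=6842, p(32)=8349, p(33)=10143, p(34)=12310, p(35)=14883, p(36)=17977, p(37)=21637, p(38)=26015, p(39)=31185, p(40)=37338, p(41)=44583, p(42)=53174, p(43)=63261, p(44)=75175, p(45)=89134, p(46)=105558, p(47)=124754, p(48)=147273, p(49)=173525, p(50)=204226, p(51)=239943, p(52)=281589, p(53)=329931, p(54)=386155, p(55)=451276, p(56)=526823, p(57)=614154, p(58)=715220, p(59)=831820, p(60)=966467, p(61)=1121505, p(62)=1300156, p(63)=1505499, p(64)=1741630, p(65)=2012558, p(66)=2323520, p(67)=2679689, p(68)=3087735, p(69)=3554345, p(70)=4087968, p(71)=4697205, p(72)=5392783, p(73)=6185689, p(74)=7089500, p(75)=8118264, p(76)=9289091, p(77)=10619863, p(78)=12132164, p(79)=13848650, p(80)=15796476, p(81)=18004327, p(82)=20506255, p(83)=23338469.
Final step: p(84) = p(83) + p(82) - p(79) - p(77) + p(72) + p(69) - p(62) - p(58) + p(49) + p(44) - p(33) - p(27) + p(14) + p(7)
= 23338469 + 20506255 - 13848650 - 10619863 + 5392783 + 3554345 - 1300156 - 715220 + 173525 + 75175 - 10143 - 3010 + 135 + 15
= 26543660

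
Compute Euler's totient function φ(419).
418

419 = 419
φ(n) = n × ∏(1 - 1/p) for each prime p dividing n
φ(419) = 419 × (1 - 1/419) = 418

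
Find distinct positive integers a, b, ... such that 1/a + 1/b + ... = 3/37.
1/13 + 1/241 + 1/115921

Greedy algorithm:
3/37: ceiling(37/3) = 13, use 1/13
2/481: ceiling(481/2) = 241, use 1/241
1/115921: ceiling(115921/1) = 115921, use 1/115921
Result: 3/37 = 1/13 + 1/241 + 1/115921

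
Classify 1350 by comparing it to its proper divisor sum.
abundant

Proper divisors of 1350: sum = 1 + 2 + 3 + 5 + 6 + 9 + 10 + 15 + ... + 225 + 270 + 450 + 675 (23 divisors) = 2370
Since 2370 > 1350, 1350 is abundant.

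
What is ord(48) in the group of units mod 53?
52

53 is prime, so ord(48) divides φ(53) = 52.
Divisors of 52: 1, 2, 4, 13, 26, 52.
Repeated squaring: 48^1 ≡ 48, 48^2 ≡ 25, 48^4 ≡ 42, 48^8 ≡ 15, 48^16 ≡ 13, 48^32 ≡ 10 (mod 53).
Test 48^d mod 53 for each divisor d in increasing order:
48^1 ≡ 48
48^2 ≡ 25
48^4 ≡ 42
48^13 = 48^8·48^4·48^1 ≡ 30
48^26 = 48^16·48^8·48^2 ≡ 52
48^52 = 48^32·48^16·48^4 ≡ 1  ← first divisor giving 1
The order is 52.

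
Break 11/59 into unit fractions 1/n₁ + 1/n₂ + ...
1/6 + 1/51 + 1/6018

Greedy algorithm:
11/59: ceiling(59/11) = 6, use 1/6
7/354: ceiling(354/7) = 51, use 1/51
1/6018: ceiling(6018/1) = 6018, use 1/6018
Result: 11/59 = 1/6 + 1/51 + 1/6018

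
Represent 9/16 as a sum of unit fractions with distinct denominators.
1/2 + 1/16

Greedy algorithm:
9/16: ceiling(16/9) = 2, use 1/2
1/16: ceiling(16/1) = 16, use 1/16
Result: 9/16 = 1/2 + 1/16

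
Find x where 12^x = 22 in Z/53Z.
25

Baby-step giant-step with step n = ⌈√53⌉ = 8.
Baby steps 12^j mod 53 (j:value) for j=0..7: 0:1, 1:12, 2:38, 3:32, 4:13, 5:50, 6:17, 7:45.
Giant-step multiplier: 12^(-8) ≡ 12^(52-8) = 12^44 ≡ 16 (mod 53).
Giant steps γ_i = 22·16^i mod 53: γ_0=22, γ_1=34, γ_2=14, γ_3=12 (in table at j=1).
x = i·n + j = 3·8 + 1 = 25.
Check: 12^25 ≡ 22 (mod 53).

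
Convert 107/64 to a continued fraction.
[1; 1, 2, 21]

Euclidean algorithm steps:
107 = 1 × 64 + 43
64 = 1 × 43 + 21
43 = 2 × 21 + 1
21 = 21 × 1 + 0
Continued fraction: [1; 1, 2, 21]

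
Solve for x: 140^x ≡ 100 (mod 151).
106

Baby-step giant-step with step n = ⌈√151⌉ = 13.
Baby steps 140^j mod 151 (j:value) for j=0..12: 0:1, 1:140, 2:121, 3:28, 4:145, 5:66, 6:29, 7:134, 8:36, 9:57, 10:128, 11:102, 12:86.
Giant-step multiplier: 140^(-13) ≡ 140^(150-13) = 140^137 ≡ 117 (mod 151).
Giant steps γ_i = 100·117^i mod 151: γ_0=100, γ_1=73, γ_2=85, γ_3=130, γ_4=110, γ_5=35, γ_6=18, γ_7=143, γ_8=121 (in table at j=2).
x = i·n + j = 8·13 + 2 = 106.
Check: 140^106 ≡ 100 (mod 151).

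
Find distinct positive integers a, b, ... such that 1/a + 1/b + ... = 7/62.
1/9 + 1/558

Greedy algorithm:
7/62: ceiling(62/7) = 9, use 1/9
1/558: ceiling(558/1) = 558, use 1/558
Result: 7/62 = 1/9 + 1/558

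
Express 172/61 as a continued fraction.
[2; 1, 4, 1, 1, 5]

Euclidean algorithm steps:
172 = 2 × 61 + 50
61 = 1 × 50 + 11
50 = 4 × 11 + 6
11 = 1 × 6 + 5
6 = 1 × 5 + 1
5 = 5 × 1 + 0
Continued fraction: [2; 1, 4, 1, 1, 5]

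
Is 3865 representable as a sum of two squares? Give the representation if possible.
12² + 61² (a=12, b=61)

Factorization: 3865 = 5 × 773
By Fermat: n is sum of two squares iff every prime p ≡ 3 (mod 4) appears to even power.
All primes ≡ 3 (mod 4) appear to even power.
Search a = 0, 1, 2, … for 3865 - a² a perfect square: first hit at a = 12: 3865 - 144 = 3721 = 61².
3865 = 12² + 61² = 144 + 3721 ✓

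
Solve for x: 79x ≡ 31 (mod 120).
x ≡ 49 (mod 120)

gcd(79, 120) = 1, which divides 31, so solutions exist.
Find 79^(-1) mod 120 by the extended Euclidean algorithm:
120 = 1 × 79 + 41  ⟹  41 = (1)·120 + (-1)·79
79 = 1 × 41 + 38  ⟹  38 = (-1)·120 + (2)·79
41 = 1 × 38 + 3  ⟹  3 = (2)·120 + (-3)·79
38 = 12 × 3 + 2  ⟹  2 = (-25)·120 + (38)·79
3 = 1 × 2 + 1  ⟹  1 = (27)·120 + (-41)·79
So (-41)·79 ≡ 1 (mod 120), i.e. 79^(-1) ≡ -41 ≡ 79 (mod 120).
x ≡ 79 × 31 = 2449 ≡ 49 (mod 120).
Check: 79 × 49 = 3871 ≡ 31 (mod 120).
Unique solution: x ≡ 49 (mod 120)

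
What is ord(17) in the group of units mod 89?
44

89 is prime, so ord(17) divides φ(89) = 88.
Divisors of 88: 1, 2, 4, 8, 11, 22, 44, 88.
Repeated squaring: 17^1 ≡ 17, 17^2 ≡ 22, 17^4 ≡ 39, 17^8 ≡ 8, 17^16 ≡ 64, 17^32 ≡ 2, 17^64 ≡ 4 (mod 89).
Test 17^d mod 89 for each divisor d in increasing order:
17^1 ≡ 17
17^2 ≡ 22
17^4 ≡ 39
17^8 ≡ 8
17^11 = 17^8·17^2·17^1 ≡ 55
17^22 = 17^16·17^4·17^2 ≡ 88
17^44 = 17^32·17^8·17^4 ≡ 1  ← first divisor giving 1
The order is 44.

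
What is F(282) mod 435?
1

Matrix identity: Q^n = [[F_(n+1), F_n], [F_n, F_(n-1)]] with Q = [[1,1],[1,0]].
n = 282 = 100011010₂. Square-and-multiply, entries mod 435:
Q^1 = [[1,1],[1,0]]
Q^2 = (Q^1)² = [[2,1],[1,1]]
Q^4 = (Q^2)² = [[5,3],[3,2]]
Q^8 = (Q^4)² = [[34,21],[21,13]]
Q^17 = (Q^8)²·Q = [[409,292],[292,117]]
Q^35 = (Q^17)²·Q = [[282,245],[245,37]]
Q^70 = (Q^35)² = [[349,290],[290,59]]
Q^141 = (Q^70)²·Q = [[146,146],[146,0]]
Q^282 = (Q^141)² = [[2,1],[1,1]]
F_282 mod 435 = Q^282[0][1] = 1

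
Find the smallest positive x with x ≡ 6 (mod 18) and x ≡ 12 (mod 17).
114

Using Chinese Remainder Theorem:
M = 18 × 17 = 306
M1 = 17, M2 = 18
y1 = 17^(-1) mod 18 = 17
y2 = 18^(-1) mod 17 = 1
x = (6×17×17 + 12×18×1) mod 306 = 114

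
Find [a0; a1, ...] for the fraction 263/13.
[20; 4, 3]

Euclidean algorithm steps:
263 = 20 × 13 + 3
13 = 4 × 3 + 1
3 = 3 × 1 + 0
Continued fraction: [20; 4, 3]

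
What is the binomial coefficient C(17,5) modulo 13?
0

Using Lucas' theorem:
Write n=17 and k=5 in base 13:
n in base 13: [1, 4]
k in base 13: [0, 5]
C(17,5) mod 13 = ∏ C(n_i, k_i) mod 13
Digit binomials (mod 13): C(1,0) = 1; C(4,5) = 0 (k_i > n_i)
Product: 1 × 0 = 0 ≡ 0 (mod 13)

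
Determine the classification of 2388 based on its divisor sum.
abundant

Proper divisors of 2388: sum = 1 + 2 + 3 + 4 + 6 + 12 + 199 + 398 + 597 + 796 + 1194 = 3212
Since 3212 > 2388, 2388 is abundant.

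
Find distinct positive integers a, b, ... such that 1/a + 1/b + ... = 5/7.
1/2 + 1/5 + 1/70

Greedy algorithm:
5/7: ceiling(7/5) = 2, use 1/2
3/14: ceiling(14/3) = 5, use 1/5
1/70: ceiling(70/1) = 70, use 1/70
Result: 5/7 = 1/2 + 1/5 + 1/70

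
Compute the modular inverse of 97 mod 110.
93

gcd(97, 110) = 1, so the inverse exists.
Extended Euclidean algorithm on (110, 97):
110 = 1 × 97 + 13  ⟹  13 = (1)·110 + (-1)·97
97 = 7 × 13 + 6  ⟹  6 = (-7)·110 + (8)·97
13 = 2 × 6 + 1  ⟹  1 = (15)·110 + (-17)·97
So (-17)·97 ≡ 1 (mod 110), i.e. 97^(-1) ≡ -17 ≡ 93 (mod 110).
Check: 97 × 93 = 9021 ≡ 1 (mod 110)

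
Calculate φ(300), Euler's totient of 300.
80

300 = 2^2 × 3 × 5^2
φ(n) = n × ∏(1 - 1/p) for each prime p dividing n
φ(300) = 300 × (1 - 1/2) × (1 - 1/3) × (1 - 1/5) = 80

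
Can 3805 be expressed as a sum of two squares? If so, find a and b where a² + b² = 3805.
18² + 59² (a=18, b=59)

Factorization: 3805 = 5 × 761
By Fermat: n is sum of two squares iff every prime p ≡ 3 (mod 4) appears to even power.
All primes ≡ 3 (mod 4) appear to even power.
Search a = 0, 1, 2, … for 3805 - a² a perfect square: first hit at a = 18: 3805 - 324 = 3481 = 59².
3805 = 18² + 59² = 324 + 3481 ✓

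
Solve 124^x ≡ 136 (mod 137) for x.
68

Baby-step giant-step with step n = ⌈√137⌉ = 12.
Baby steps 124^j mod 137 (j:value) for j=0..11: 0:1, 1:124, 2:32, 3:132, 4:65, 5:114, 6:25, 7:86, 8:115, 9:12, 10:118, 11:110.
Giant-step multiplier: 124^(-12) ≡ 124^(136-12) = 124^124 ≡ 121 (mod 137).
Giant steps γ_i = 136·121^i mod 137: γ_0=136, γ_1=16, γ_2=18, γ_3=123, γ_4=87, γ_5=115 (in table at j=8).
x = i·n + j = 5·12 + 8 = 68.
Check: 124^68 ≡ 136 (mod 137).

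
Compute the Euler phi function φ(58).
28

58 = 2 × 29
φ(n) = n × ∏(1 - 1/p) for each prime p dividing n
φ(58) = 58 × (1 - 1/2) × (1 - 1/29) = 28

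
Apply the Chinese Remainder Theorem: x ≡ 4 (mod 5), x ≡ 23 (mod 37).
134

Using Chinese Remainder Theorem:
M = 5 × 37 = 185
M1 = 37, M2 = 5
y1 = 37^(-1) mod 5 = 3
y2 = 5^(-1) mod 37 = 15
x = (4×37×3 + 23×5×15) mod 185 = 134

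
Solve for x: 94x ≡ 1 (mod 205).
24

gcd(94, 205) = 1, so the inverse exists.
Extended Euclidean algorithm on (205, 94):
205 = 2 × 94 + 17  ⟹  17 = (1)·205 + (-2)·94
94 = 5 × 17 + 9  ⟹  9 = (-5)·205 + (11)·94
17 = 1 × 9 + 8  ⟹  8 = (6)·205 + (-13)·94
9 = 1 × 8 + 1  ⟹  1 = (-11)·205 + (24)·94
So (24)·94 ≡ 1 (mod 205), i.e. 94^(-1) ≡ 24 (mod 205).
Check: 94 × 24 = 2256 ≡ 1 (mod 205)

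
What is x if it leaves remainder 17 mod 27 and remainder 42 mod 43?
773

Using Chinese Remainder Theorem:
M = 27 × 43 = 1161
M1 = 43, M2 = 27
y1 = 43^(-1) mod 27 = 22
y2 = 27^(-1) mod 43 = 8
x = (17×43×22 + 42×27×8) mod 1161 = 773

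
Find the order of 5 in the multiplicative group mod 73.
72

73 is prime, so ord(5) divides φ(73) = 72.
Divisors of 72: 1, 2, 3, 4, 6, 8, 9, 12, 18, 24, 36, 72.
Repeated squaring: 5^1 ≡ 5, 5^2 ≡ 25, 5^4 ≡ 41, 5^8 ≡ 2, 5^16 ≡ 4, 5^32 ≡ 16, 5^64 ≡ 37 (mod 73).
Test 5^d mod 73 for each divisor d in increasing order:
5^1 ≡ 5
5^2 ≡ 25
5^3 = 5^2·5^1 ≡ 52
5^4 ≡ 41
5^6 = 5^4·5^2 ≡ 3
5^8 ≡ 2
5^9 = 5^8·5^1 ≡ 10
5^12 = 5^8·5^4 ≡ 9
5^18 = 5^16·5^2 ≡ 27
5^24 = 5^16·5^8 ≡ 8
5^36 = 5^32·5^4 ≡ 72
5^72 = 5^64·5^8 ≡ 1  ← first divisor giving 1
The order is 72.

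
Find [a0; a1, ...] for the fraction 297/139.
[2; 7, 3, 6]

Euclidean algorithm steps:
297 = 2 × 139 + 19
139 = 7 × 19 + 6
19 = 3 × 6 + 1
6 = 6 × 1 + 0
Continued fraction: [2; 7, 3, 6]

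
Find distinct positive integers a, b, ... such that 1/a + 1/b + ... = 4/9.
1/3 + 1/9

Greedy algorithm:
4/9: ceiling(9/4) = 3, use 1/3
1/9: ceiling(9/1) = 9, use 1/9
Result: 4/9 = 1/3 + 1/9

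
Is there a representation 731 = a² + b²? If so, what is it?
Not possible

Factorization: 731 = 17 × 43
By Fermat: n is sum of two squares iff every prime p ≡ 3 (mod 4) appears to even power.
Prime(s) ≡ 3 (mod 4) with odd exponent: [(43, 1)]
Therefore 731 cannot be expressed as a² + b².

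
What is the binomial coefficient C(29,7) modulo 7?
4

Using Lucas' theorem:
Write n=29 and k=7 in base 7:
n in base 7: [4, 1]
k in base 7: [1, 0]
C(29,7) mod 7 = ∏ C(n_i, k_i) mod 7
Digit binomials (mod 7): C(4,1) = 4; C(1,0) = 1
Product: 4 × 1 = 4 ≡ 4 (mod 7)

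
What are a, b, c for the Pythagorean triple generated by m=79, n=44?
(4305, 6952, 8177)

Euclid's formula: a = m² - n², b = 2mn, c = m² + n²
m = 79, n = 44
a = 79² - 44² = 6241 - 1936 = 4305
b = 2 × 79 × 44 = 6952
c = 79² + 44² = 6241 + 1936 = 8177
Verification: 4305² + 6952² = 18533025 + 48330304 = 66863329 = 8177² ✓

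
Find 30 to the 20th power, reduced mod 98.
18

Repeated squaring. Binary of 20 = 10100.
30^1 ≡ 30 (mod 98); 30^2 ≡ 18 (mod 98); 30^4 ≡ 30 (mod 98); 30^8 ≡ 18 (mod 98); 30^16 ≡ 30 (mod 98)
30^20 = 30^4 × 30^16 ≡ 18 (mod 98)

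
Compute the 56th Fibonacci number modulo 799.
543

Matrix identity: Q^n = [[F_(n+1), F_n], [F_n, F_(n-1)]] with Q = [[1,1],[1,0]].
n = 56 = 111000₂. Square-and-multiply, entries mod 799:
Q^1 = [[1,1],[1,0]]
Q^3 = (Q^1)²·Q = [[3,2],[2,1]]
Q^7 = (Q^3)²·Q = [[21,13],[13,8]]
Q^14 = (Q^7)² = [[610,377],[377,233]]
Q^28 = (Q^14)² = [[472,608],[608,663]]
Q^56 = (Q^28)² = [[389,543],[543,645]]
F_56 mod 799 = Q^56[0][1] = 543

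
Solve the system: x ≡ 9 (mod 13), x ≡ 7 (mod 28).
35

Using Chinese Remainder Theorem:
M = 13 × 28 = 364
M1 = 28, M2 = 13
y1 = 28^(-1) mod 13 = 7
y2 = 13^(-1) mod 28 = 13
x = (9×28×7 + 7×13×13) mod 364 = 35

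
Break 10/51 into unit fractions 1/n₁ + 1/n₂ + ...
1/6 + 1/34

Greedy algorithm:
10/51: ceiling(51/10) = 6, use 1/6
1/34: ceiling(34/1) = 34, use 1/34
Result: 10/51 = 1/6 + 1/34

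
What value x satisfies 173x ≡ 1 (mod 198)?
95

gcd(173, 198) = 1, so the inverse exists.
Extended Euclidean algorithm on (198, 173):
198 = 1 × 173 + 25  ⟹  25 = (1)·198 + (-1)·173
173 = 6 × 25 + 23  ⟹  23 = (-6)·198 + (7)·173
25 = 1 × 23 + 2  ⟹  2 = (7)·198 + (-8)·173
23 = 11 × 2 + 1  ⟹  1 = (-83)·198 + (95)·173
So (95)·173 ≡ 1 (mod 198), i.e. 173^(-1) ≡ 95 (mod 198).
Check: 173 × 95 = 16435 ≡ 1 (mod 198)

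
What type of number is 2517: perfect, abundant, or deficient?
deficient

Proper divisors of 2517: sum = 1 + 3 + 839 = 843
Since 843 < 2517, 2517 is deficient.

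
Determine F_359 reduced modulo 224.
209

Matrix identity: Q^n = [[F_(n+1), F_n], [F_n, F_(n-1)]] with Q = [[1,1],[1,0]].
n = 359 = 101100111₂. Square-and-multiply, entries mod 224:
Q^1 = [[1,1],[1,0]]
Q^2 = (Q^1)² = [[2,1],[1,1]]
Q^5 = (Q^2)²·Q = [[8,5],[5,3]]
Q^11 = (Q^5)²·Q = [[144,89],[89,55]]
Q^22 = (Q^11)² = [[209,15],[15,194]]
Q^44 = (Q^22)² = [[2,221],[221,5]]
Q^89 = (Q^44)²·Q = [[216,13],[13,203]]
Q^179 = (Q^89)²·Q = [[80,9],[9,71]]
Q^359 = (Q^179)²·Q = [[0,209],[209,15]]
F_359 mod 224 = Q^359[0][1] = 209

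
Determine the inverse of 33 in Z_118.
93

gcd(33, 118) = 1, so the inverse exists.
Extended Euclidean algorithm on (118, 33):
118 = 3 × 33 + 19  ⟹  19 = (1)·118 + (-3)·33
33 = 1 × 19 + 14  ⟹  14 = (-1)·118 + (4)·33
19 = 1 × 14 + 5  ⟹  5 = (2)·118 + (-7)·33
14 = 2 × 5 + 4  ⟹  4 = (-5)·118 + (18)·33
5 = 1 × 4 + 1  ⟹  1 = (7)·118 + (-25)·33
So (-25)·33 ≡ 1 (mod 118), i.e. 33^(-1) ≡ -25 ≡ 93 (mod 118).
Check: 33 × 93 = 3069 ≡ 1 (mod 118)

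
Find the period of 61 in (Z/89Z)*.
88

89 is prime, so ord(61) divides φ(89) = 88.
Divisors of 88: 1, 2, 4, 8, 11, 22, 44, 88.
Repeated squaring: 61^1 ≡ 61, 61^2 ≡ 72, 61^4 ≡ 22, 61^8 ≡ 39, 61^16 ≡ 8, 61^32 ≡ 64, 61^64 ≡ 2 (mod 89).
Test 61^d mod 89 for each divisor d in increasing order:
61^1 ≡ 61
61^2 ≡ 72
61^4 ≡ 22
61^8 ≡ 39
61^11 = 61^8·61^2·61^1 ≡ 52
61^22 = 61^16·61^4·61^2 ≡ 34
61^44 = 61^32·61^8·61^4 ≡ 88
61^88 = 61^64·61^16·61^8 ≡ 1  ← first divisor giving 1
The order is 88.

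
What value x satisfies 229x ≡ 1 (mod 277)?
75

gcd(229, 277) = 1, so the inverse exists.
Extended Euclidean algorithm on (277, 229):
277 = 1 × 229 + 48  ⟹  48 = (1)·277 + (-1)·229
229 = 4 × 48 + 37  ⟹  37 = (-4)·277 + (5)·229
48 = 1 × 37 + 11  ⟹  11 = (5)·277 + (-6)·229
37 = 3 × 11 + 4  ⟹  4 = (-19)·277 + (23)·229
11 = 2 × 4 + 3  ⟹  3 = (43)·277 + (-52)·229
4 = 1 × 3 + 1  ⟹  1 = (-62)·277 + (75)·229
So (75)·229 ≡ 1 (mod 277), i.e. 229^(-1) ≡ 75 (mod 277).
Check: 229 × 75 = 17175 ≡ 1 (mod 277)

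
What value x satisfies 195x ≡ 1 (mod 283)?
164

gcd(195, 283) = 1, so the inverse exists.
Extended Euclidean algorithm on (283, 195):
283 = 1 × 195 + 88  ⟹  88 = (1)·283 + (-1)·195
195 = 2 × 88 + 19  ⟹  19 = (-2)·283 + (3)·195
88 = 4 × 19 + 12  ⟹  12 = (9)·283 + (-13)·195
19 = 1 × 12 + 7  ⟹  7 = (-11)·283 + (16)·195
12 = 1 × 7 + 5  ⟹  5 = (20)·283 + (-29)·195
7 = 1 × 5 + 2  ⟹  2 = (-31)·283 + (45)·195
5 = 2 × 2 + 1  ⟹  1 = (82)·283 + (-119)·195
So (-119)·195 ≡ 1 (mod 283), i.e. 195^(-1) ≡ -119 ≡ 164 (mod 283).
Check: 195 × 164 = 31980 ≡ 1 (mod 283)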